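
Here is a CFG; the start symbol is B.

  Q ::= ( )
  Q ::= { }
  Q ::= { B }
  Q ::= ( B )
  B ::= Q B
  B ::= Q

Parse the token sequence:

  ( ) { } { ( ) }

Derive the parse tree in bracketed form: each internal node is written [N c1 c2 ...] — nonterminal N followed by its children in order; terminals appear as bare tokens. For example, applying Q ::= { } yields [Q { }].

[B [Q ( )] [B [Q { }] [B [Q { [B [Q ( )]] }]]]]

B
Q B
( ) B
( ) Q B
( ) { } B
( ) { } Q
( ) { } { B }
( ) { } { Q }
( ) { } { ( ) }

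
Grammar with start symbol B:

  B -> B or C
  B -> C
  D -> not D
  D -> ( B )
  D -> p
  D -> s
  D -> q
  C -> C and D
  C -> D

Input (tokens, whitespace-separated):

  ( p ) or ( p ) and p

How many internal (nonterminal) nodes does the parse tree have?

[B [B [C [D ( [B [C [D p]]] )]]] or [C [C [D ( [B [C [D p]]] )]] and [D p]]]

14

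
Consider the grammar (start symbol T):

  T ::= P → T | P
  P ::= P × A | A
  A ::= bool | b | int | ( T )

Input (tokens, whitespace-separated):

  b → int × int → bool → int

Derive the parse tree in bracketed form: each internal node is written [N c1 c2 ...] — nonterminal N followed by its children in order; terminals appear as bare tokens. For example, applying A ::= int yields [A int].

T
P → T
A → T
b → T
b → P → T
b → P × A → T
b → A × A → T
b → int × A → T
b → int × int → T
b → int × int → P → T
b → int × int → A → T
b → int × int → bool → T
b → int × int → bool → P
b → int × int → bool → A
b → int × int → bool → int

[T [P [A b]] → [T [P [P [A int]] × [A int]] → [T [P [A bool]] → [T [P [A int]]]]]]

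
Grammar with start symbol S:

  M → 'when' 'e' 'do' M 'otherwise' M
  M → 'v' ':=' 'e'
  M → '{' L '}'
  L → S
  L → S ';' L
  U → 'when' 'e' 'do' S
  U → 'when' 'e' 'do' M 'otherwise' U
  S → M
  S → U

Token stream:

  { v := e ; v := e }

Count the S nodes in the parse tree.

[S [M { [L [S [M v := e]] ; [L [S [M v := e]]]] }]]

3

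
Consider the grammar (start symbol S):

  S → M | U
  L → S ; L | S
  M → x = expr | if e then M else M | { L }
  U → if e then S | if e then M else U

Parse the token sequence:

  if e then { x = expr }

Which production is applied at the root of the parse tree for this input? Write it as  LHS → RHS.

S → U

[S [U if e then [S [M { [L [S [M x = expr]]] }]]]]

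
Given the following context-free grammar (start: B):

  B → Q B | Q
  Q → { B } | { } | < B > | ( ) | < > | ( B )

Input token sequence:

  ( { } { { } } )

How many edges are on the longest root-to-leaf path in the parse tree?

7

[B [Q ( [B [Q { }] [B [Q { [B [Q { }]] }]]] )]]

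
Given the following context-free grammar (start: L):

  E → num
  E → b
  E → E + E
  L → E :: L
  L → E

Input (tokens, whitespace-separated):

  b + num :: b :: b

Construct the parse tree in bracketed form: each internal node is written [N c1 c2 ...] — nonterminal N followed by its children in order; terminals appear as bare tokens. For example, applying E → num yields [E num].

L
E :: L
E + E :: L
b + E :: L
b + num :: L
b + num :: E :: L
b + num :: b :: L
b + num :: b :: E
b + num :: b :: b

[L [E [E b] + [E num]] :: [L [E b] :: [L [E b]]]]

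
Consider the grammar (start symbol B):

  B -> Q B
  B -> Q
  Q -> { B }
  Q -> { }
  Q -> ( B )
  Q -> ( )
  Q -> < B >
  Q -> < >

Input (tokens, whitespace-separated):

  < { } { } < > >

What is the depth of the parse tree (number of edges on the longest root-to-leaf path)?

[B [Q < [B [Q { }] [B [Q { }] [B [Q < >]]]] >]]

6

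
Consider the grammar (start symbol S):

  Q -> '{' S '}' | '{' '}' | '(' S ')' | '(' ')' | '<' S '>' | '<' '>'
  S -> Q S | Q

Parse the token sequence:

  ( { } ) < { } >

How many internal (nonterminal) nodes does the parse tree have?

[S [Q ( [S [Q { }]] )] [S [Q < [S [Q { }]] >]]]

8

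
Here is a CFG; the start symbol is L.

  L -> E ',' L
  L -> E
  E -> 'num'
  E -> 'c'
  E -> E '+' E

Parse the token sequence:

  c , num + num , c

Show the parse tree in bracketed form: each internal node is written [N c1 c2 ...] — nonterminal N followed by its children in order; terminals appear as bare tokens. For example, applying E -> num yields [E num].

[L [E c] , [L [E [E num] + [E num]] , [L [E c]]]]

L
E , L
c , L
c , E , L
c , E + E , L
c , num + E , L
c , num + num , L
c , num + num , E
c , num + num , c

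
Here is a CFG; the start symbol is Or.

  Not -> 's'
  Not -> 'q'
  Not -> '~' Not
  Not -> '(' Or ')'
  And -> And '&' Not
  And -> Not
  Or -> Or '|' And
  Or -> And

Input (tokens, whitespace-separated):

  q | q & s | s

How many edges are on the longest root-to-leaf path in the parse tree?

5

[Or [Or [Or [And [Not q]]] | [And [And [Not q]] & [Not s]]] | [And [Not s]]]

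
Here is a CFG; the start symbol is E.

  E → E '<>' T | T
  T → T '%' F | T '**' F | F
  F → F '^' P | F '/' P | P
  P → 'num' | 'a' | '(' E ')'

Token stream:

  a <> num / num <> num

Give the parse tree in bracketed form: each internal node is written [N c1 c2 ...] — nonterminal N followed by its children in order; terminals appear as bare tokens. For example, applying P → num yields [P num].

E
E <> T
E <> T <> T
T <> T <> T
F <> T <> T
P <> T <> T
a <> T <> T
a <> F <> T
a <> F / P <> T
a <> P / P <> T
a <> num / P <> T
a <> num / num <> T
a <> num / num <> F
a <> num / num <> P
a <> num / num <> num

[E [E [E [T [F [P a]]]] <> [T [F [F [P num]] / [P num]]]] <> [T [F [P num]]]]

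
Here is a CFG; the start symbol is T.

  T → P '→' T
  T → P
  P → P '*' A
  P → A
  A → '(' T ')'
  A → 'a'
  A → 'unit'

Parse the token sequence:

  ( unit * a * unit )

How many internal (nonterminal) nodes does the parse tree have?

10

[T [P [A ( [T [P [P [P [A unit]] * [A a]] * [A unit]]] )]]]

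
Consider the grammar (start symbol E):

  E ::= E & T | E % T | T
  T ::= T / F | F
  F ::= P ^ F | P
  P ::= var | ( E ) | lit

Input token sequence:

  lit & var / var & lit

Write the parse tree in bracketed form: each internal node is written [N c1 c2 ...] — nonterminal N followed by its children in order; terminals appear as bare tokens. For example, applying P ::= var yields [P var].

[E [E [E [T [F [P lit]]]] & [T [T [F [P var]]] / [F [P var]]]] & [T [F [P lit]]]]

E
E & T
E & T & T
T & T & T
F & T & T
P & T & T
lit & T & T
lit & T / F & T
lit & F / F & T
lit & P / F & T
lit & var / F & T
lit & var / P & T
lit & var / var & T
lit & var / var & F
lit & var / var & P
lit & var / var & lit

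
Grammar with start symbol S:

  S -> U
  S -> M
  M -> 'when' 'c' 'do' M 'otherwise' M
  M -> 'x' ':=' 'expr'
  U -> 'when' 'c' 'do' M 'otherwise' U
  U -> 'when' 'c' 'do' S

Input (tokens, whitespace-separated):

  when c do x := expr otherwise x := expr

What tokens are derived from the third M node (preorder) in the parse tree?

x := expr

[S [M when c do [M x := expr] otherwise [M x := expr]]]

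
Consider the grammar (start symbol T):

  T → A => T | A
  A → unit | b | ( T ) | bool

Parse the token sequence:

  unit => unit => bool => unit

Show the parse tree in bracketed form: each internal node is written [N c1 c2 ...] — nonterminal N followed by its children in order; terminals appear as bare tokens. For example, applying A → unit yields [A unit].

T
A => T
unit => T
unit => A => T
unit => unit => T
unit => unit => A => T
unit => unit => bool => T
unit => unit => bool => A
unit => unit => bool => unit

[T [A unit] => [T [A unit] => [T [A bool] => [T [A unit]]]]]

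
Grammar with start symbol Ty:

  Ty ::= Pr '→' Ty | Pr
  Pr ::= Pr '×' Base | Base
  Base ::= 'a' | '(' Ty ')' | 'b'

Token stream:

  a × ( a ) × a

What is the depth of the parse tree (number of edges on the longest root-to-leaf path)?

7

[Ty [Pr [Pr [Pr [Base a]] × [Base ( [Ty [Pr [Base a]]] )]] × [Base a]]]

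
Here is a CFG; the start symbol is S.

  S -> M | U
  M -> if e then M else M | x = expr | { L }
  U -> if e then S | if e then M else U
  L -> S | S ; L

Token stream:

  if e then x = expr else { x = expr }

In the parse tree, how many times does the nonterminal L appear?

[S [M if e then [M x = expr] else [M { [L [S [M x = expr]]] }]]]

1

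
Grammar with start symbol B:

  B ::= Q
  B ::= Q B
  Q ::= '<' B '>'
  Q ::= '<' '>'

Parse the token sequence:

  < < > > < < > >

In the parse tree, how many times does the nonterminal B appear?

4

[B [Q < [B [Q < >]] >] [B [Q < [B [Q < >]] >]]]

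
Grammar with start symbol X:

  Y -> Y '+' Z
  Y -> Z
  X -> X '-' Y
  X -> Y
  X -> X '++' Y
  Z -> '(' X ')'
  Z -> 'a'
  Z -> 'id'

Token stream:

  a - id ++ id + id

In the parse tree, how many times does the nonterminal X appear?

3

[X [X [X [Y [Z a]]] - [Y [Z id]]] ++ [Y [Y [Z id]] + [Z id]]]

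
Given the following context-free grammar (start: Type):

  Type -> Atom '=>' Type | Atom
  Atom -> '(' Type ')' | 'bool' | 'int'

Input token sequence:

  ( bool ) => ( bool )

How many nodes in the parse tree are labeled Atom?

4

[Type [Atom ( [Type [Atom bool]] )] => [Type [Atom ( [Type [Atom bool]] )]]]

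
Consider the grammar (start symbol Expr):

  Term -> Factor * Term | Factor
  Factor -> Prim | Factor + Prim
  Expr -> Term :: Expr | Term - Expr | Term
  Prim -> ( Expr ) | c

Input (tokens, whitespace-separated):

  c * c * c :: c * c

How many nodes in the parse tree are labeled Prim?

5

[Expr [Term [Factor [Prim c]] * [Term [Factor [Prim c]] * [Term [Factor [Prim c]]]]] :: [Expr [Term [Factor [Prim c]] * [Term [Factor [Prim c]]]]]]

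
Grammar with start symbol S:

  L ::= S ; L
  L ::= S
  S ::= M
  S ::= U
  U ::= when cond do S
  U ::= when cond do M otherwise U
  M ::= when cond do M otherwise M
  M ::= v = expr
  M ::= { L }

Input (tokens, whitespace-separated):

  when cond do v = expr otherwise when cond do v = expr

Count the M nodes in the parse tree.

2

[S [U when cond do [M v = expr] otherwise [U when cond do [S [M v = expr]]]]]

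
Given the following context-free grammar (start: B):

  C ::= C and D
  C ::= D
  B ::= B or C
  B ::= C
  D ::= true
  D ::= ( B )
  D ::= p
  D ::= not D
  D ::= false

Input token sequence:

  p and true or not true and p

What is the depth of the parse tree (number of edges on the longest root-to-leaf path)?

5

[B [B [C [C [D p]] and [D true]]] or [C [C [D not [D true]]] and [D p]]]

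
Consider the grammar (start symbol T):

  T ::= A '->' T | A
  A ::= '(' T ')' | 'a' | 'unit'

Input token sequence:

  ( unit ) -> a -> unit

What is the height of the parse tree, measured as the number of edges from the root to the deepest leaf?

[T [A ( [T [A unit]] )] -> [T [A a] -> [T [A unit]]]]

4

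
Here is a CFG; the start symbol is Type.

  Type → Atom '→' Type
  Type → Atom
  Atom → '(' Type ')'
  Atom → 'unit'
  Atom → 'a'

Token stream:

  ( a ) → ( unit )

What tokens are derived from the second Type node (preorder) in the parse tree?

a

[Type [Atom ( [Type [Atom a]] )] → [Type [Atom ( [Type [Atom unit]] )]]]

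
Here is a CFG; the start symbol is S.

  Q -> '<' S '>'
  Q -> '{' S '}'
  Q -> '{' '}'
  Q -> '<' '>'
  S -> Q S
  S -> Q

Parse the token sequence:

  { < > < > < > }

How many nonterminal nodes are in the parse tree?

8

[S [Q { [S [Q < >] [S [Q < >] [S [Q < >]]]] }]]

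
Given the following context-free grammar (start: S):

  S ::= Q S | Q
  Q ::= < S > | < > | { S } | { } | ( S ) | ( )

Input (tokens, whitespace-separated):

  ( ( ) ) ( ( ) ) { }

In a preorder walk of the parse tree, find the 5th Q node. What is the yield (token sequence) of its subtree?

[S [Q ( [S [Q ( )]] )] [S [Q ( [S [Q ( )]] )] [S [Q { }]]]]

{ }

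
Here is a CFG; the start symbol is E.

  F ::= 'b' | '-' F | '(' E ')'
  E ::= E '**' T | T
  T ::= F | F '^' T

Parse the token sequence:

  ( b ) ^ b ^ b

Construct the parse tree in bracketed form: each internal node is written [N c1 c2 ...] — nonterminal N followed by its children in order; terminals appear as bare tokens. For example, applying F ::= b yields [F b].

E
T
F ^ T
( E ) ^ T
( T ) ^ T
( F ) ^ T
( b ) ^ T
( b ) ^ F ^ T
( b ) ^ b ^ T
( b ) ^ b ^ F
( b ) ^ b ^ b

[E [T [F ( [E [T [F b]]] )] ^ [T [F b] ^ [T [F b]]]]]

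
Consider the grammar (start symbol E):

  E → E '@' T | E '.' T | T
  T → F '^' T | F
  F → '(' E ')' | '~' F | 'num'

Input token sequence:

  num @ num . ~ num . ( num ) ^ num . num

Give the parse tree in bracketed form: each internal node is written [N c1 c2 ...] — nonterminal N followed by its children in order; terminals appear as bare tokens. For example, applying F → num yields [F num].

[E [E [E [E [E [T [F num]]] @ [T [F num]]] . [T [F ~ [F num]]]] . [T [F ( [E [T [F num]]] )] ^ [T [F num]]]] . [T [F num]]]

E
E . T
E . T . T
E . T . T . T
E @ T . T . T . T
T @ T . T . T . T
F @ T . T . T . T
num @ T . T . T . T
num @ F . T . T . T
num @ num . T . T . T
num @ num . F . T . T
num @ num . ~ F . T . T
num @ num . ~ num . T . T
num @ num . ~ num . F ^ T . T
num @ num . ~ num . ( E ) ^ T . T
num @ num . ~ num . ( T ) ^ T . T
num @ num . ~ num . ( F ) ^ T . T
num @ num . ~ num . ( num ) ^ T . T
num @ num . ~ num . ( num ) ^ F . T
num @ num . ~ num . ( num ) ^ num . T
num @ num . ~ num . ( num ) ^ num . F
num @ num . ~ num . ( num ) ^ num . num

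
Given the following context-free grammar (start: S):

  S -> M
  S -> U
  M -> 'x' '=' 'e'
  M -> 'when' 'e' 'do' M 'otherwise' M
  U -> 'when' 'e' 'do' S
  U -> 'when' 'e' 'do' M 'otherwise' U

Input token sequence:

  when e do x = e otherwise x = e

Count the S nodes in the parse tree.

1

[S [M when e do [M x = e] otherwise [M x = e]]]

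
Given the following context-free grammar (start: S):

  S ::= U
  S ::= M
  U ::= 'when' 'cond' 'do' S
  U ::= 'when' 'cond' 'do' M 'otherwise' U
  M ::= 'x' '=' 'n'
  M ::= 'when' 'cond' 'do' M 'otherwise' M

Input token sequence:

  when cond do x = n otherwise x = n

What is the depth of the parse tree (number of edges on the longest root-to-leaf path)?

3

[S [M when cond do [M x = n] otherwise [M x = n]]]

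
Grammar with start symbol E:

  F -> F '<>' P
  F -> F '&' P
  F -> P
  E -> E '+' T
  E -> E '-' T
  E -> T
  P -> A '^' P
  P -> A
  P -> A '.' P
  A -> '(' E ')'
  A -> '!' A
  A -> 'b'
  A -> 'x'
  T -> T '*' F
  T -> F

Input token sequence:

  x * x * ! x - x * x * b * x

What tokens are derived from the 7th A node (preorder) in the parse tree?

[E [E [T [T [T [F [P [A x]]]] * [F [P [A x]]]] * [F [P [A ! [A x]]]]]] - [T [T [T [T [F [P [A x]]]] * [F [P [A x]]]] * [F [P [A b]]]] * [F [P [A x]]]]]

b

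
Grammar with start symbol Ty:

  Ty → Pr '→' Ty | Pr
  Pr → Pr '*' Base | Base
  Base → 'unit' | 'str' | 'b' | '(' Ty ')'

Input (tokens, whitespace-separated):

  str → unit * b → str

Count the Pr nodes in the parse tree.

4

[Ty [Pr [Base str]] → [Ty [Pr [Pr [Base unit]] * [Base b]] → [Ty [Pr [Base str]]]]]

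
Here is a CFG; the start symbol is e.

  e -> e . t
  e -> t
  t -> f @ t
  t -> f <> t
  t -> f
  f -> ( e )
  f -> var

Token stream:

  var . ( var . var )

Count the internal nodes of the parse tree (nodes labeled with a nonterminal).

12

[e [e [t [f var]]] . [t [f ( [e [e [t [f var]]] . [t [f var]]] )]]]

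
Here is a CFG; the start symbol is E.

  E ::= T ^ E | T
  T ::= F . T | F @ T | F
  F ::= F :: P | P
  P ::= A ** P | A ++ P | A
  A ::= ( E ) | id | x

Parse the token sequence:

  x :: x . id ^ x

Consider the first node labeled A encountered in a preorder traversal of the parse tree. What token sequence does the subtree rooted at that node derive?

x

[E [T [F [F [P [A x]]] :: [P [A x]]] . [T [F [P [A id]]]]] ^ [E [T [F [P [A x]]]]]]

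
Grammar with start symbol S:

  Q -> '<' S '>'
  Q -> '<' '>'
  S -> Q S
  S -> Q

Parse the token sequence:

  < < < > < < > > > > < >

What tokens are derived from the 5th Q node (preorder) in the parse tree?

< >

[S [Q < [S [Q < [S [Q < >] [S [Q < [S [Q < >]] >]]] >]] >] [S [Q < >]]]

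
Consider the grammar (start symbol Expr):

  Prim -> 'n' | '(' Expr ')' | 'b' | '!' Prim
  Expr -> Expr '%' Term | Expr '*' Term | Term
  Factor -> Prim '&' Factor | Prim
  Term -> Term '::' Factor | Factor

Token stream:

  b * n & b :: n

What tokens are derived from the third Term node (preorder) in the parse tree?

n & b

[Expr [Expr [Term [Factor [Prim b]]]] * [Term [Term [Factor [Prim n] & [Factor [Prim b]]]] :: [Factor [Prim n]]]]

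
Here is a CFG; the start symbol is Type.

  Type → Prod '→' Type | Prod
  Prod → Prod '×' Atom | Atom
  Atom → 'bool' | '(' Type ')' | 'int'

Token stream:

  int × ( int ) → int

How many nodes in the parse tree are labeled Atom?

4

[Type [Prod [Prod [Atom int]] × [Atom ( [Type [Prod [Atom int]]] )]] → [Type [Prod [Atom int]]]]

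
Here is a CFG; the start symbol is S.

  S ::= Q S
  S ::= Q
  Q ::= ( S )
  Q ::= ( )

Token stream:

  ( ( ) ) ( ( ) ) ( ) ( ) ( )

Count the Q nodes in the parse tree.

[S [Q ( [S [Q ( )]] )] [S [Q ( [S [Q ( )]] )] [S [Q ( )] [S [Q ( )] [S [Q ( )]]]]]]

7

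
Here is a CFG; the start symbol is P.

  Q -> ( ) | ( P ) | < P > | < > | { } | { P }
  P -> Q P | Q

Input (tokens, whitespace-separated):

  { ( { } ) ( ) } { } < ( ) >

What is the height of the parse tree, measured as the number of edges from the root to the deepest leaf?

6

[P [Q { [P [Q ( [P [Q { }]] )] [P [Q ( )]]] }] [P [Q { }] [P [Q < [P [Q ( )]] >]]]]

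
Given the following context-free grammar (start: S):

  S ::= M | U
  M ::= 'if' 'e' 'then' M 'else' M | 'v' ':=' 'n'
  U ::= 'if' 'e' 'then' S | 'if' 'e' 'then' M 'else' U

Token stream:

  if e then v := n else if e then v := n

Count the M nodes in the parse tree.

2

[S [U if e then [M v := n] else [U if e then [S [M v := n]]]]]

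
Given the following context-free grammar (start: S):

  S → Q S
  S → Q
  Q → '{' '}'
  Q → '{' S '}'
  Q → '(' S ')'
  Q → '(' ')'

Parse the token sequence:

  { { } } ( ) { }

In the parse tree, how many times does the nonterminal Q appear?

[S [Q { [S [Q { }]] }] [S [Q ( )] [S [Q { }]]]]

4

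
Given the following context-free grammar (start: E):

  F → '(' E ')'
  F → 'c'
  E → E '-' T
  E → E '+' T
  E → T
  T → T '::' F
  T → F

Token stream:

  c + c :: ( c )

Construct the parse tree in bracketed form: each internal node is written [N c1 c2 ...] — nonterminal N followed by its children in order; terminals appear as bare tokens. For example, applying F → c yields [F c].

E
E + T
T + T
F + T
c + T
c + T :: F
c + F :: F
c + c :: F
c + c :: ( E )
c + c :: ( T )
c + c :: ( F )
c + c :: ( c )

[E [E [T [F c]]] + [T [T [F c]] :: [F ( [E [T [F c]]] )]]]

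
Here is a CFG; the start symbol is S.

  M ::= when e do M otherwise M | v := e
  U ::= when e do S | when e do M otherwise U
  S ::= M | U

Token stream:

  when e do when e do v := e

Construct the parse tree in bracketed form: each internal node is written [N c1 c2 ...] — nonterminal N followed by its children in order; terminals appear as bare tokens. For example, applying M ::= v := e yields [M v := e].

S
U
when e do S
when e do U
when e do when e do S
when e do when e do M
when e do when e do v := e

[S [U when e do [S [U when e do [S [M v := e]]]]]]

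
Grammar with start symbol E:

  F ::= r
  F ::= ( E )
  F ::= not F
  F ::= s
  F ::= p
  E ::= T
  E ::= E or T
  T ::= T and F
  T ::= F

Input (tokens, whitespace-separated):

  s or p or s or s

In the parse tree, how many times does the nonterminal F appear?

4

[E [E [E [E [T [F s]]] or [T [F p]]] or [T [F s]]] or [T [F s]]]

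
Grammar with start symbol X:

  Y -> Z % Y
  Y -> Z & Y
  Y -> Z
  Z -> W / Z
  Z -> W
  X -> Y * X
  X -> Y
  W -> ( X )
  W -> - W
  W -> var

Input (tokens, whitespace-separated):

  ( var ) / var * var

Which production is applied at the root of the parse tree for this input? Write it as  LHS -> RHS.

X -> Y * X

[X [Y [Z [W ( [X [Y [Z [W var]]]] )] / [Z [W var]]]] * [X [Y [Z [W var]]]]]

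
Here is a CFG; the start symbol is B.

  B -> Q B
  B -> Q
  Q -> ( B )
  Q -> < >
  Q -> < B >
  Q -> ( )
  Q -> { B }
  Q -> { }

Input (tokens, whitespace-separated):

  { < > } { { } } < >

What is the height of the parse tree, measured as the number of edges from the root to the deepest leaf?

5

[B [Q { [B [Q < >]] }] [B [Q { [B [Q { }]] }] [B [Q < >]]]]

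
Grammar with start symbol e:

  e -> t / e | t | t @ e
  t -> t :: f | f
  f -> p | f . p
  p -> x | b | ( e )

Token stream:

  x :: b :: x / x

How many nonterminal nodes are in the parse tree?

[e [t [t [t [f [p x]]] :: [f [p b]]] :: [f [p x]]] / [e [t [f [p x]]]]]

14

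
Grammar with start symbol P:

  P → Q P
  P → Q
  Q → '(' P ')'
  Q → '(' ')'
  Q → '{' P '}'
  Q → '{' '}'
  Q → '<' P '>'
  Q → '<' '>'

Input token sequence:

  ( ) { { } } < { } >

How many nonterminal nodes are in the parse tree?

10

[P [Q ( )] [P [Q { [P [Q { }]] }] [P [Q < [P [Q { }]] >]]]]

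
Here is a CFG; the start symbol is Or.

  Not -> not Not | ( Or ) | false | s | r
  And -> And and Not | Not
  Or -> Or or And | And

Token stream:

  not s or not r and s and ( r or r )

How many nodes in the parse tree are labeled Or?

[Or [Or [And [Not not [Not s]]]] or [And [And [And [Not not [Not r]]] and [Not s]] and [Not ( [Or [Or [And [Not r]]] or [And [Not r]]] )]]]

4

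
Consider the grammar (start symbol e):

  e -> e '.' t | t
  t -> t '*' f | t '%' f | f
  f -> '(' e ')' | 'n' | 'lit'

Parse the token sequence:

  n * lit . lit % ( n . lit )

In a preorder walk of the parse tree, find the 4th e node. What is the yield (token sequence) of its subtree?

n

[e [e [t [t [f n]] * [f lit]]] . [t [t [f lit]] % [f ( [e [e [t [f n]]] . [t [f lit]]] )]]]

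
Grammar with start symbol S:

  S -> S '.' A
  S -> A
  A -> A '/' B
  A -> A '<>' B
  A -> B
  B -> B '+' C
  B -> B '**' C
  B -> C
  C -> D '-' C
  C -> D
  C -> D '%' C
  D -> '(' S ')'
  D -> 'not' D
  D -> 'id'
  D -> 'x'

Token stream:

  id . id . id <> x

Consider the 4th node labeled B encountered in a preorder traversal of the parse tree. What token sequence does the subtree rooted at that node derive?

[S [S [S [A [B [C [D id]]]]] . [A [B [C [D id]]]]] . [A [A [B [C [D id]]]] <> [B [C [D x]]]]]

x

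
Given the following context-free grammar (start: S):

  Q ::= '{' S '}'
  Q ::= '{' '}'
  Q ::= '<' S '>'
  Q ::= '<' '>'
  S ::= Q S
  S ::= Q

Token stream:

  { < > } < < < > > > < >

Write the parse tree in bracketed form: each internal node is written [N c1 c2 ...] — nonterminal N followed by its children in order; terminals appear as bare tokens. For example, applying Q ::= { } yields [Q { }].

[S [Q { [S [Q < >]] }] [S [Q < [S [Q < [S [Q < >]] >]] >] [S [Q < >]]]]

S
Q S
{ S } S
{ Q } S
{ < > } S
{ < > } Q S
{ < > } < S > S
{ < > } < Q > S
{ < > } < < S > > S
{ < > } < < Q > > S
{ < > } < < < > > > S
{ < > } < < < > > > Q
{ < > } < < < > > > < >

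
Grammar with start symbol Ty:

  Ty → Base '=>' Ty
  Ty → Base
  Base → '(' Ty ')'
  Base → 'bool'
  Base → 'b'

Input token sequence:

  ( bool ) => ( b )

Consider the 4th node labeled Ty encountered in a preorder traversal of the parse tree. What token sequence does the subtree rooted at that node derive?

[Ty [Base ( [Ty [Base bool]] )] => [Ty [Base ( [Ty [Base b]] )]]]

b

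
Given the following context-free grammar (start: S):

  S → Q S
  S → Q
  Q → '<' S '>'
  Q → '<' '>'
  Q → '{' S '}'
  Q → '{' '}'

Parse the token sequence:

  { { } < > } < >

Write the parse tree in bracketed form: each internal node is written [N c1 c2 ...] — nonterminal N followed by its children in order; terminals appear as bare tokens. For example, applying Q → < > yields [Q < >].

[S [Q { [S [Q { }] [S [Q < >]]] }] [S [Q < >]]]

S
Q S
{ S } S
{ Q S } S
{ { } S } S
{ { } Q } S
{ { } < > } S
{ { } < > } Q
{ { } < > } < >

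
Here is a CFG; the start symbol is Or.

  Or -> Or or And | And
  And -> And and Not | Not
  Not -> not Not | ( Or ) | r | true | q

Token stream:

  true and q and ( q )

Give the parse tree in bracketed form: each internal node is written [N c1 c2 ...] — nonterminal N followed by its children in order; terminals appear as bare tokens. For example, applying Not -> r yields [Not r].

[Or [And [And [And [Not true]] and [Not q]] and [Not ( [Or [And [Not q]]] )]]]

Or
And
And and Not
And and Not and Not
Not and Not and Not
true and Not and Not
true and q and Not
true and q and ( Or )
true and q and ( And )
true and q and ( Not )
true and q and ( q )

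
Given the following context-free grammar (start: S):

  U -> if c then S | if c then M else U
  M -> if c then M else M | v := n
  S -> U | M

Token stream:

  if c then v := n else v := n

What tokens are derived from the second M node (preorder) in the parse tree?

[S [M if c then [M v := n] else [M v := n]]]

v := n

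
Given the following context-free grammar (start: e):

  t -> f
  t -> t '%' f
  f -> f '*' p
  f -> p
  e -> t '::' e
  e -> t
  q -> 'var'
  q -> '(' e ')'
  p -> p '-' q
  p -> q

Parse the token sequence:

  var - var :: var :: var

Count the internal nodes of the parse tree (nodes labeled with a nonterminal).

17

[e [t [f [p [p [q var]] - [q var]]]] :: [e [t [f [p [q var]]]] :: [e [t [f [p [q var]]]]]]]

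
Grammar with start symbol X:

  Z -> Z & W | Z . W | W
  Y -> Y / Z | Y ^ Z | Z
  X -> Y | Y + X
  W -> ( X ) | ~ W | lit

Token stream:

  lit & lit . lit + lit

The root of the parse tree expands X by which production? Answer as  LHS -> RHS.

[X [Y [Z [Z [Z [W lit]] & [W lit]] . [W lit]]] + [X [Y [Z [W lit]]]]]

X -> Y + X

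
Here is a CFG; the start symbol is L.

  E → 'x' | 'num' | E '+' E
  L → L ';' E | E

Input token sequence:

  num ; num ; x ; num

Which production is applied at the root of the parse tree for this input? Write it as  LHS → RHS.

[L [L [L [L [E num]] ; [E num]] ; [E x]] ; [E num]]

L → L ';' E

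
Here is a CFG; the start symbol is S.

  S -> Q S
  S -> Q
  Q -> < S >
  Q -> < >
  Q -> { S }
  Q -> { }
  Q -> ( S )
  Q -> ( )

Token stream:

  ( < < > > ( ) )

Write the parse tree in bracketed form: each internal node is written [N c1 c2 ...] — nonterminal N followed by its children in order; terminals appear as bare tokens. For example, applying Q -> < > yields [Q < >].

S
Q
( S )
( Q S )
( < S > S )
( < Q > S )
( < < > > S )
( < < > > Q )
( < < > > ( ) )

[S [Q ( [S [Q < [S [Q < >]] >] [S [Q ( )]]] )]]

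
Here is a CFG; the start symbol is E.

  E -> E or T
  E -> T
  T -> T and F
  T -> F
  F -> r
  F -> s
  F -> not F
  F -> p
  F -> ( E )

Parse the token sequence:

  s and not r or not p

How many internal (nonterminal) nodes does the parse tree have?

10

[E [E [T [T [F s]] and [F not [F r]]]] or [T [F not [F p]]]]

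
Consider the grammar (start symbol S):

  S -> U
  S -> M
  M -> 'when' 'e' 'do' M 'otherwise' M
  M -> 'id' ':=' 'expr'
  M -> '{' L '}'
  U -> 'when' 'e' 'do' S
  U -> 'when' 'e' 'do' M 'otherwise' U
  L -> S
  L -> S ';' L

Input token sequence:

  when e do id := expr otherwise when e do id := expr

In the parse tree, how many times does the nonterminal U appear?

2

[S [U when e do [M id := expr] otherwise [U when e do [S [M id := expr]]]]]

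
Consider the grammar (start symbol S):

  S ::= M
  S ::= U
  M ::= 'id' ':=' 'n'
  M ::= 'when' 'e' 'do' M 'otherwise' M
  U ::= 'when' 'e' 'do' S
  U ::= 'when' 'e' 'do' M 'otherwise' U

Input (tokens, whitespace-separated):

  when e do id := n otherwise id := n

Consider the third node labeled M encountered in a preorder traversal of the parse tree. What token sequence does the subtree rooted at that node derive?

[S [M when e do [M id := n] otherwise [M id := n]]]

id := n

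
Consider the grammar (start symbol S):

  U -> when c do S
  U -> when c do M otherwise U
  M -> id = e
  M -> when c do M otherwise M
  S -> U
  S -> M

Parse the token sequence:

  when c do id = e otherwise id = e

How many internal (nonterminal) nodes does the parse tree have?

4

[S [M when c do [M id = e] otherwise [M id = e]]]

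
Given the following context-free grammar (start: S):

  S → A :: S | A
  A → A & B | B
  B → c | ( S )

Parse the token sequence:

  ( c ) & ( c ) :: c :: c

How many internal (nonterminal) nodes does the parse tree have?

[S [A [A [B ( [S [A [B c]]] )]] & [B ( [S [A [B c]]] )]] :: [S [A [B c]] :: [S [A [B c]]]]]

17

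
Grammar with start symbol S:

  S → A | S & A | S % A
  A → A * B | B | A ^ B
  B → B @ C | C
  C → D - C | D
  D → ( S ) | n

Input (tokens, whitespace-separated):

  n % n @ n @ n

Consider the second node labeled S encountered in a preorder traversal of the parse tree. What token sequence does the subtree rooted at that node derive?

[S [S [A [B [C [D n]]]]] % [A [B [B [B [C [D n]]] @ [C [D n]]] @ [C [D n]]]]]

n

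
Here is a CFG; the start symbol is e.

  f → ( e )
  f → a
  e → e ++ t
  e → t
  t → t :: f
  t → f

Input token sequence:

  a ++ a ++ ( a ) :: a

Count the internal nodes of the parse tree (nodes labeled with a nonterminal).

[e [e [e [t [f a]]] ++ [t [f a]]] ++ [t [t [f ( [e [t [f a]]] )]] :: [f a]]]

14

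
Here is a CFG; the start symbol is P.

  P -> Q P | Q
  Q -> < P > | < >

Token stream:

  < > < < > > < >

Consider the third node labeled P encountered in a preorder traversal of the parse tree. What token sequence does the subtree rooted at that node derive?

[P [Q < >] [P [Q < [P [Q < >]] >] [P [Q < >]]]]

< >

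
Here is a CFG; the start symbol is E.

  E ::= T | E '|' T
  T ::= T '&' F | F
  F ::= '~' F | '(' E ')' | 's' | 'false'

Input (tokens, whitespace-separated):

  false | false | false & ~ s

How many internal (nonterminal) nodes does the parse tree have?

12

[E [E [E [T [F false]]] | [T [F false]]] | [T [T [F false]] & [F ~ [F s]]]]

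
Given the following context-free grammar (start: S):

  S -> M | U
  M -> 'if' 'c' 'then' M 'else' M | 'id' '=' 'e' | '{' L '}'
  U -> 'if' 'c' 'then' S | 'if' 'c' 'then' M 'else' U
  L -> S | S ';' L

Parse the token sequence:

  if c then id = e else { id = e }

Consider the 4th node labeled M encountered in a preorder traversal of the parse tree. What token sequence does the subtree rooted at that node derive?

[S [M if c then [M id = e] else [M { [L [S [M id = e]]] }]]]

id = e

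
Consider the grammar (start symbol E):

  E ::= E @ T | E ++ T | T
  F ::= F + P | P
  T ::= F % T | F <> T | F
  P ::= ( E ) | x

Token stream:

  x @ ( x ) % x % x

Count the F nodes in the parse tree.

[E [E [T [F [P x]]]] @ [T [F [P ( [E [T [F [P x]]]] )]] % [T [F [P x]] % [T [F [P x]]]]]]

5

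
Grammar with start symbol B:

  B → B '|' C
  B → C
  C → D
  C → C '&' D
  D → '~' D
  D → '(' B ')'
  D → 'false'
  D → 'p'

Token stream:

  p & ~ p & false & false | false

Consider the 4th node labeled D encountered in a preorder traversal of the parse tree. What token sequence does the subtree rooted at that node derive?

false

[B [B [C [C [C [C [D p]] & [D ~ [D p]]] & [D false]] & [D false]]] | [C [D false]]]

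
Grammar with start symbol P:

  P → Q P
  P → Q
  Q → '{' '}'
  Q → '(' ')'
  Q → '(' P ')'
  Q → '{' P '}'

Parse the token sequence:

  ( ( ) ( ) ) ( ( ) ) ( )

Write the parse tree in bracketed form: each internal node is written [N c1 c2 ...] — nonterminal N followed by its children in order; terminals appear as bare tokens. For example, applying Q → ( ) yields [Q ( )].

P
Q P
( P ) P
( Q P ) P
( ( ) P ) P
( ( ) Q ) P
( ( ) ( ) ) P
( ( ) ( ) ) Q P
( ( ) ( ) ) ( P ) P
( ( ) ( ) ) ( Q ) P
( ( ) ( ) ) ( ( ) ) P
( ( ) ( ) ) ( ( ) ) Q
( ( ) ( ) ) ( ( ) ) ( )

[P [Q ( [P [Q ( )] [P [Q ( )]]] )] [P [Q ( [P [Q ( )]] )] [P [Q ( )]]]]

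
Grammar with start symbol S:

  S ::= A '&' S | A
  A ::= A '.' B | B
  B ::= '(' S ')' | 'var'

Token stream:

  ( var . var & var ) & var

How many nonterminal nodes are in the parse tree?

14

[S [A [B ( [S [A [A [B var]] . [B var]] & [S [A [B var]]]] )]] & [S [A [B var]]]]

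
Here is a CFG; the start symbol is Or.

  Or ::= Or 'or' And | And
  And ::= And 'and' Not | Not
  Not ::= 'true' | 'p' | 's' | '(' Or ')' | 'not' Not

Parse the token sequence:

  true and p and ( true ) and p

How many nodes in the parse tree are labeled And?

[Or [And [And [And [And [Not true]] and [Not p]] and [Not ( [Or [And [Not true]]] )]] and [Not p]]]

5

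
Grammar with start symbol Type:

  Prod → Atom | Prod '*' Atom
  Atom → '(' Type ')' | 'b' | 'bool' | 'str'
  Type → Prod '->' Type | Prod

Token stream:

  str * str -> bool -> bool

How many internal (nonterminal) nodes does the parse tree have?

11

[Type [Prod [Prod [Atom str]] * [Atom str]] -> [Type [Prod [Atom bool]] -> [Type [Prod [Atom bool]]]]]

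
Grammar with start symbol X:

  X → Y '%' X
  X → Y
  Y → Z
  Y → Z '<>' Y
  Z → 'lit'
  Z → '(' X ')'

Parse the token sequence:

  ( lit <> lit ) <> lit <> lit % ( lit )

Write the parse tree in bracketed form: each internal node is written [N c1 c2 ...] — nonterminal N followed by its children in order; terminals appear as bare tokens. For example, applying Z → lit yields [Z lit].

[X [Y [Z ( [X [Y [Z lit] <> [Y [Z lit]]]] )] <> [Y [Z lit] <> [Y [Z lit]]]] % [X [Y [Z ( [X [Y [Z lit]]] )]]]]

X
Y % X
Z <> Y % X
( X ) <> Y % X
( Y ) <> Y % X
( Z <> Y ) <> Y % X
( lit <> Y ) <> Y % X
( lit <> Z ) <> Y % X
( lit <> lit ) <> Y % X
( lit <> lit ) <> Z <> Y % X
( lit <> lit ) <> lit <> Y % X
( lit <> lit ) <> lit <> Z % X
( lit <> lit ) <> lit <> lit % X
( lit <> lit ) <> lit <> lit % Y
( lit <> lit ) <> lit <> lit % Z
( lit <> lit ) <> lit <> lit % ( X )
( lit <> lit ) <> lit <> lit % ( Y )
( lit <> lit ) <> lit <> lit % ( Z )
( lit <> lit ) <> lit <> lit % ( lit )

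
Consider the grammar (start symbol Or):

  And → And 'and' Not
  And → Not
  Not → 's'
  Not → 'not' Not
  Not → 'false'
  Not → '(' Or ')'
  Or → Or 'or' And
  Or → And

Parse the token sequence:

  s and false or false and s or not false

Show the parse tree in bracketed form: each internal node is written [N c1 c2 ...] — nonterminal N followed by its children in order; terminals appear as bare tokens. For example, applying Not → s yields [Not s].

[Or [Or [Or [And [And [Not s]] and [Not false]]] or [And [And [Not false]] and [Not s]]] or [And [Not not [Not false]]]]

Or
Or or And
Or or And or And
And or And or And
And and Not or And or And
Not and Not or And or And
s and Not or And or And
s and false or And or And
s and false or And and Not or And
s and false or Not and Not or And
s and false or false and Not or And
s and false or false and s or And
s and false or false and s or Not
s and false or false and s or not Not
s and false or false and s or not false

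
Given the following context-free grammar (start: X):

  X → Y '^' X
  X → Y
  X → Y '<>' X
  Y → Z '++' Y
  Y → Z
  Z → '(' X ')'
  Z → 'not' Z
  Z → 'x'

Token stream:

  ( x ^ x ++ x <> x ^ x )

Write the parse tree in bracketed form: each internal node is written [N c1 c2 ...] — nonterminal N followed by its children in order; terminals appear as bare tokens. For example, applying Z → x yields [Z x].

[X [Y [Z ( [X [Y [Z x]] ^ [X [Y [Z x] ++ [Y [Z x]]] <> [X [Y [Z x]] ^ [X [Y [Z x]]]]]] )]]]

X
Y
Z
( X )
( Y ^ X )
( Z ^ X )
( x ^ X )
( x ^ Y <> X )
( x ^ Z ++ Y <> X )
( x ^ x ++ Y <> X )
( x ^ x ++ Z <> X )
( x ^ x ++ x <> X )
( x ^ x ++ x <> Y ^ X )
( x ^ x ++ x <> Z ^ X )
( x ^ x ++ x <> x ^ X )
( x ^ x ++ x <> x ^ Y )
( x ^ x ++ x <> x ^ Z )
( x ^ x ++ x <> x ^ x )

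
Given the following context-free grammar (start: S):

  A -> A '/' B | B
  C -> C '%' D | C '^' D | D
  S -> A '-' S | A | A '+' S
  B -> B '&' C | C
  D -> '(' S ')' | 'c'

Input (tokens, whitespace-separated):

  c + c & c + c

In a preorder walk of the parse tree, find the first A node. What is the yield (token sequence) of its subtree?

c

[S [A [B [C [D c]]]] + [S [A [B [B [C [D c]]] & [C [D c]]]] + [S [A [B [C [D c]]]]]]]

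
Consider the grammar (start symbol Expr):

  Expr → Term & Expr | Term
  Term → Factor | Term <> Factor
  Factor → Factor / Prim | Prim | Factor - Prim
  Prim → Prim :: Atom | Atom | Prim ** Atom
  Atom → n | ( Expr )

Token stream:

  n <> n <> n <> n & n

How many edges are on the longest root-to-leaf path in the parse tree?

[Expr [Term [Term [Term [Term [Factor [Prim [Atom n]]]] <> [Factor [Prim [Atom n]]]] <> [Factor [Prim [Atom n]]]] <> [Factor [Prim [Atom n]]]] & [Expr [Term [Factor [Prim [Atom n]]]]]]

8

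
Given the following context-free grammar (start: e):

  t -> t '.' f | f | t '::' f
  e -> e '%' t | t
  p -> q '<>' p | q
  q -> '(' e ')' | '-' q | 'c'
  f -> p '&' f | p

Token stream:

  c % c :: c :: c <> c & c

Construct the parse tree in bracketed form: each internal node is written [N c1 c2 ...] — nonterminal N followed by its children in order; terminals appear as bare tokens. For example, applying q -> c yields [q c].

e
e % t
t % t
f % t
p % t
q % t
c % t
c % t :: f
c % t :: f :: f
c % f :: f :: f
c % p :: f :: f
c % q :: f :: f
c % c :: f :: f
c % c :: p :: f
c % c :: q :: f
c % c :: c :: f
c % c :: c :: p & f
c % c :: c :: q <> p & f
c % c :: c :: c <> p & f
c % c :: c :: c <> q & f
c % c :: c :: c <> c & f
c % c :: c :: c <> c & p
c % c :: c :: c <> c & q
c % c :: c :: c <> c & c

[e [e [t [f [p [q c]]]]] % [t [t [t [f [p [q c]]]] :: [f [p [q c]]]] :: [f [p [q c] <> [p [q c]]] & [f [p [q c]]]]]]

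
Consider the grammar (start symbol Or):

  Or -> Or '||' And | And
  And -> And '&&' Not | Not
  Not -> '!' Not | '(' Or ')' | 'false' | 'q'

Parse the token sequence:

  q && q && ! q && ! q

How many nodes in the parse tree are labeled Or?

1

[Or [And [And [And [And [Not q]] && [Not q]] && [Not ! [Not q]]] && [Not ! [Not q]]]]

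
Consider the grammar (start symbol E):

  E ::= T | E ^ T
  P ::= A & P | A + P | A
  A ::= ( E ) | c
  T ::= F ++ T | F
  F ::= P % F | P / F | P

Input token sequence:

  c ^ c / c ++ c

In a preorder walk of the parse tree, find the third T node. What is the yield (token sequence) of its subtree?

[E [E [T [F [P [A c]]]]] ^ [T [F [P [A c]] / [F [P [A c]]]] ++ [T [F [P [A c]]]]]]

c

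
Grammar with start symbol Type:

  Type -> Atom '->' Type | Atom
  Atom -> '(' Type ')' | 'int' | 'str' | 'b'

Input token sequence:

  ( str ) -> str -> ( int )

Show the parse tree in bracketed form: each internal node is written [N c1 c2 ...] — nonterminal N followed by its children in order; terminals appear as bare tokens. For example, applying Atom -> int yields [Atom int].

[Type [Atom ( [Type [Atom str]] )] -> [Type [Atom str] -> [Type [Atom ( [Type [Atom int]] )]]]]

Type
Atom -> Type
( Type ) -> Type
( Atom ) -> Type
( str ) -> Type
( str ) -> Atom -> Type
( str ) -> str -> Type
( str ) -> str -> Atom
( str ) -> str -> ( Type )
( str ) -> str -> ( Atom )
( str ) -> str -> ( int )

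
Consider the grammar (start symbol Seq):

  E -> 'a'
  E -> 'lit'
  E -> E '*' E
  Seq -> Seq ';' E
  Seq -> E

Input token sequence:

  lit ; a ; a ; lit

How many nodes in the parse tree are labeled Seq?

[Seq [Seq [Seq [Seq [E lit]] ; [E a]] ; [E a]] ; [E lit]]

4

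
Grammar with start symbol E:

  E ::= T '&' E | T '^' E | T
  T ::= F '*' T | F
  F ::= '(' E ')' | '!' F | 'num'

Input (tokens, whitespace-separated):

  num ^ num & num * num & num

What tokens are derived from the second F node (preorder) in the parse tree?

num

[E [T [F num]] ^ [E [T [F num]] & [E [T [F num] * [T [F num]]] & [E [T [F num]]]]]]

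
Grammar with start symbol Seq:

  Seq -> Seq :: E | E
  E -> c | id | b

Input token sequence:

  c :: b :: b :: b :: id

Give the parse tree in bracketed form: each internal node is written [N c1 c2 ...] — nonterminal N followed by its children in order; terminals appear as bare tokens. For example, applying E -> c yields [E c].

[Seq [Seq [Seq [Seq [Seq [E c]] :: [E b]] :: [E b]] :: [E b]] :: [E id]]

Seq
Seq :: E
Seq :: E :: E
Seq :: E :: E :: E
Seq :: E :: E :: E :: E
E :: E :: E :: E :: E
c :: E :: E :: E :: E
c :: b :: E :: E :: E
c :: b :: b :: E :: E
c :: b :: b :: b :: E
c :: b :: b :: b :: id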